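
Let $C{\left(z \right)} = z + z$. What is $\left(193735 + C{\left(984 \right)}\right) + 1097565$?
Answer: $1293268$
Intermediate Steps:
$C{\left(z \right)} = 2 z$
$\left(193735 + C{\left(984 \right)}\right) + 1097565 = \left(193735 + 2 \cdot 984\right) + 1097565 = \left(193735 + 1968\right) + 1097565 = 195703 + 1097565 = 1293268$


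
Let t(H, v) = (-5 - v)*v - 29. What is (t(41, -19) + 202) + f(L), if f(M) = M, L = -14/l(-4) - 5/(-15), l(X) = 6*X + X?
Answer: -553/6 ≈ -92.167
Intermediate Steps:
l(X) = 7*X
L = ⅚ (L = -14/(7*(-4)) - 5/(-15) = -14/(-28) - 5*(-1/15) = -14*(-1/28) + ⅓ = ½ + ⅓ = ⅚ ≈ 0.83333)
t(H, v) = -29 + v*(-5 - v) (t(H, v) = v*(-5 - v) - 29 = -29 + v*(-5 - v))
(t(41, -19) + 202) + f(L) = ((-29 - 1*(-19)² - 5*(-19)) + 202) + ⅚ = ((-29 - 1*361 + 95) + 202) + ⅚ = ((-29 - 361 + 95) + 202) + ⅚ = (-295 + 202) + ⅚ = -93 + ⅚ = -553/6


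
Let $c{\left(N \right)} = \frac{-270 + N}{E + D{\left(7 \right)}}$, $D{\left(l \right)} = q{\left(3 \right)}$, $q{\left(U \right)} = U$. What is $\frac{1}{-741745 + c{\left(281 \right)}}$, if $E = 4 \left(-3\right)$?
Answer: $- \frac{9}{6675716} \approx -1.3482 \cdot 10^{-6}$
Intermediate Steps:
$E = -12$
$D{\left(l \right)} = 3$
$c{\left(N \right)} = 30 - \frac{N}{9}$ ($c{\left(N \right)} = \frac{-270 + N}{-12 + 3} = \frac{-270 + N}{-9} = \left(-270 + N\right) \left(- \frac{1}{9}\right) = 30 - \frac{N}{9}$)
$\frac{1}{-741745 + c{\left(281 \right)}} = \frac{1}{-741745 + \left(30 - \frac{281}{9}\right)} = \frac{1}{-741745 - \frac{11}{9}} = \frac{1}{- \frac{6675716}{9}} = - \frac{9}{6675716}$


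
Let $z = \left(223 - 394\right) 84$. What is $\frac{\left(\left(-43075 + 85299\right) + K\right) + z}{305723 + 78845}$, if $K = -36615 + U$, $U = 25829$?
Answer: $\frac{8537}{192284} \approx 0.044398$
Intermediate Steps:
$z = -14364$ ($z = \left(-171\right) 84 = -14364$)
$K = -10786$ ($K = -36615 + 25829 = -10786$)
$\frac{\left(\left(-43075 + 85299\right) + K\right) + z}{305723 + 78845} = \frac{\left(\left(-43075 + 85299\right) - 10786\right) - 14364}{305723 + 78845} = \frac{\left(42224 - 10786\right) - 14364}{384568} = \left(31438 - 14364\right) \frac{1}{384568} = 17074 \cdot \frac{1}{384568} = \frac{8537}{192284}$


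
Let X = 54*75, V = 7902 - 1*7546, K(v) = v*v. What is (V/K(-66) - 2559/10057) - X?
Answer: -44357787328/10952073 ≈ -4050.2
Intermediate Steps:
K(v) = v**2
V = 356 (V = 7902 - 7546 = 356)
X = 4050
(V/K(-66) - 2559/10057) - X = (356/((-66)**2) - 2559/10057) - 1*4050 = (356/4356 - 2559*1/10057) - 4050 = (356*(1/4356) - 2559/10057) - 4050 = (89/1089 - 2559/10057) - 4050 = -1891678/10952073 - 4050 = -44357787328/10952073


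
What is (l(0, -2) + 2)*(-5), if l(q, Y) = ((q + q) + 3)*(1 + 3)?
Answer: -70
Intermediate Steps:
l(q, Y) = 12 + 8*q (l(q, Y) = (2*q + 3)*4 = (3 + 2*q)*4 = 12 + 8*q)
(l(0, -2) + 2)*(-5) = ((12 + 8*0) + 2)*(-5) = ((12 + 0) + 2)*(-5) = (12 + 2)*(-5) = 14*(-5) = -70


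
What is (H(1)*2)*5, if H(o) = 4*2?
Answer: 80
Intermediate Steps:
H(o) = 8
(H(1)*2)*5 = (8*2)*5 = 16*5 = 80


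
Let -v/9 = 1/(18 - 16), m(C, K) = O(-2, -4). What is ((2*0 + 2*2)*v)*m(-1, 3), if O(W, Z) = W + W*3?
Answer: 144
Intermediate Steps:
O(W, Z) = 4*W (O(W, Z) = W + 3*W = 4*W)
m(C, K) = -8 (m(C, K) = 4*(-2) = -8)
v = -9/2 (v = -9/(18 - 16) = -9/2 ≈ -4.5000)
((2*0 + 2*2)*v)*m(-1, 3) = ((2*0 + 2*2)*(-9/2))*(-8) = ((0 + 4)*(-9/2))*(-8) = (4*(-9/2))*(-8) = -18*(-8) = 144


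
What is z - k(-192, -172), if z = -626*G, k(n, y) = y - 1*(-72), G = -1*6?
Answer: 3856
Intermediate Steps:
G = -6
k(n, y) = 72 + y (k(n, y) = y + 72 = 72 + y)
z = 3756 (z = -626*(-6) = 3756)
z - k(-192, -172) = 3756 - (72 - 172) = 3756 - 1*(-100) = 3756 + 100 = 3856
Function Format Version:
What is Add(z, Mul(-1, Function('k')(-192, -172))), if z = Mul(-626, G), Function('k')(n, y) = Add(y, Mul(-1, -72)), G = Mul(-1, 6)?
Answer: 3856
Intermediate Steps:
G = -6
Function('k')(n, y) = Add(72, y) (Function('k')(n, y) = Add(y, 72) = Add(72, y))
z = 3756 (z = Mul(-626, -6) = 3756)
Add(z, Mul(-1, Function('k')(-192, -172))) = Add(3756, Mul(-1, Add(72, -172))) = Add(3756, Mul(-1, -100)) = Add(3756, 100) = 3856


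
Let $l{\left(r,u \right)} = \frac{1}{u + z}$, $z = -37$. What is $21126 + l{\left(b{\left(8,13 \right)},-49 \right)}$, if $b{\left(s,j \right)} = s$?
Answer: $\frac{1816835}{86} \approx 21126.0$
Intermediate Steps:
$l{\left(r,u \right)} = \frac{1}{-37 + u}$ ($l{\left(r,u \right)} = \frac{1}{u - 37} = \frac{1}{-37 + u}$)
$21126 + l{\left(b{\left(8,13 \right)},-49 \right)} = 21126 + \frac{1}{-37 - 49} = 21126 + \frac{1}{-86} = 21126 - \frac{1}{86} = \frac{1816835}{86}$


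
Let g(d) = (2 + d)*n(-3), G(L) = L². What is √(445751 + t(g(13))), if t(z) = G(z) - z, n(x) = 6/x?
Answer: √446681 ≈ 668.34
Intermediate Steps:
g(d) = -4 - 2*d (g(d) = (2 + d)*(6/(-3)) = (2 + d)*(6*(-⅓)) = (2 + d)*(-2) = -4 - 2*d)
t(z) = z² - z
√(445751 + t(g(13))) = √(445751 + (-4 - 2*13)*(-1 + (-4 - 2*13))) = √(445751 + (-4 - 26)*(-1 + (-4 - 26))) = √(445751 - 30*(-1 - 30)) = √(445751 - 30*(-31)) = √(445751 + 930) = √446681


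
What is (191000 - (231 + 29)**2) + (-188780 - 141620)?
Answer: -207000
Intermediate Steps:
(191000 - (231 + 29)**2) + (-188780 - 141620) = (191000 - 1*260**2) - 330400 = (191000 - 1*67600) - 330400 = (191000 - 67600) - 330400 = 123400 - 330400 = -207000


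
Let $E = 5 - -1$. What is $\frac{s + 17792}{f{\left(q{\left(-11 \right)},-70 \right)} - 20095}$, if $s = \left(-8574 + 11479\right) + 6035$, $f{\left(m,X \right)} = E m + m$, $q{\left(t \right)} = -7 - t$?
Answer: $- \frac{26732}{20067} \approx -1.3321$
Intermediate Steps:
$E = 6$ ($E = 5 + 1 = 6$)
$f{\left(m,X \right)} = 7 m$ ($f{\left(m,X \right)} = 6 m + m = 7 m$)
$s = 8940$ ($s = 2905 + 6035 = 8940$)
$\frac{s + 17792}{f{\left(q{\left(-11 \right)},-70 \right)} - 20095} = \frac{8940 + 17792}{7 \left(-7 - -11\right) - 20095} = \frac{26732}{7 \left(-7 + 11\right) - 20095} = \frac{26732}{7 \cdot 4 - 20095} = \frac{26732}{28 - 20095} = \frac{26732}{-20067} = 26732 \left(- \frac{1}{20067}\right) = - \frac{26732}{20067}$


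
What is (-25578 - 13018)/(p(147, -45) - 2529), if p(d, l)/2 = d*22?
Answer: -38596/3939 ≈ -9.7984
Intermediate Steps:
p(d, l) = 44*d (p(d, l) = 2*(d*22) = 2*(22*d) = 44*d)
(-25578 - 13018)/(p(147, -45) - 2529) = (-25578 - 13018)/(44*147 - 2529) = -38596/(6468 - 2529) = -38596/3939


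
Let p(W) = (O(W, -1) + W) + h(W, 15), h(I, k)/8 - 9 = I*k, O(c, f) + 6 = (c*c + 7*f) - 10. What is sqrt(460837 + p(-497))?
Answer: sqrt(647758) ≈ 804.83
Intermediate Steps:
O(c, f) = -16 + c**2 + 7*f (O(c, f) = -6 + ((c*c + 7*f) - 10) = -6 + ((c**2 + 7*f) - 10) = -6 + (-10 + c**2 + 7*f) = -16 + c**2 + 7*f)
h(I, k) = 72 + 8*I*k (h(I, k) = 72 + 8*(I*k) = 72 + 8*I*k)
p(W) = 49 + W**2 + 121*W (p(W) = ((-16 + W**2 + 7*(-1)) + W) + (72 + 8*W*15) = ((-16 + W**2 - 7) + W) + (72 + 120*W) = ((-23 + W**2) + W) + (72 + 120*W) = (-23 + W + W**2) + (72 + 120*W) = 49 + W**2 + 121*W)
sqrt(460837 + p(-497)) = sqrt(460837 + (49 + (-497)**2 + 121*(-497))) = sqrt(460837 + (49 + 247009 - 60137)) = sqrt(460837 + 186921) = sqrt(647758)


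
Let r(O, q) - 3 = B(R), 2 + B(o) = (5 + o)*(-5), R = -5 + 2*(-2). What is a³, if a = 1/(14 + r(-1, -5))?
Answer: 1/42875 ≈ 2.3324e-5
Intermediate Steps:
R = -9 (R = -5 - 4 = -9)
B(o) = -27 - 5*o (B(o) = -2 + (5 + o)*(-5) = -2 + (-25 - 5*o) = -27 - 5*o)
r(O, q) = 21 (r(O, q) = 3 + (-27 - 5*(-9)) = 3 + (-27 + 45) = 3 + 18 = 21)
a = 1/35 (a = 1/(14 + 21) = 1/35 ≈ 0.028571)
a³ = (1/35)³ = 1/42875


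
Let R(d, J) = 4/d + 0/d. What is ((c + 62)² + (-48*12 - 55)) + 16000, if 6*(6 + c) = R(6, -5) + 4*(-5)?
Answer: 1470514/81 ≈ 18155.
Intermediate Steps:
R(d, J) = 4/d (R(d, J) = 4/d + 0 = 4/d)
c = -83/9 (c = -6 + (4/6 + 4*(-5))/6 = -6 + (4*(⅙) - 20)/6 = -6 + (⅔ - 20)/6 = -6 + (⅙)*(-58/3) = -6 - 29/9 = -83/9 ≈ -9.2222)
((c + 62)² + (-48*12 - 55)) + 16000 = ((-83/9 + 62)² + (-48*12 - 55)) + 16000 = ((475/9)² + (-576 - 55)) + 16000 = (225625/81 - 631) + 16000 = 174514/81 + 16000 = 1470514/81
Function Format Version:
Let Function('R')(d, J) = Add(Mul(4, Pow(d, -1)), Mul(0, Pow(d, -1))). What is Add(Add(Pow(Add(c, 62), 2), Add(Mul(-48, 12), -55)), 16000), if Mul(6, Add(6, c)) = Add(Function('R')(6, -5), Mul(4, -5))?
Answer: Rational(1470514, 81) ≈ 18155.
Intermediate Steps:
Function('R')(d, J) = Mul(4, Pow(d, -1)) (Function('R')(d, J) = Add(Mul(4, Pow(d, -1)), 0) = Mul(4, Pow(d, -1)))
c = Rational(-83, 9) (c = Add(-6, Mul(Rational(1, 6), Add(Mul(4, Pow(6, -1)), Mul(4, -5)))) = Add(-6, Mul(Rational(1, 6), Add(Mul(4, Rational(1, 6)), -20))) = Add(-6, Mul(Rational(1, 6), Add(Rational(2, 3), -20))) = Add(-6, Mul(Rational(1, 6), Rational(-58, 3))) = Add(-6, Rational(-29, 9)) = Rational(-83, 9) ≈ -9.2222)
Add(Add(Pow(Add(c, 62), 2), Add(Mul(-48, 12), -55)), 16000) = Add(Add(Pow(Add(Rational(-83, 9), 62), 2), Add(Mul(-48, 12), -55)), 16000) = Add(Add(Pow(Rational(475, 9), 2), Add(-576, -55)), 16000) = Add(Add(Rational(225625, 81), -631), 16000) = Add(Rational(174514, 81), 16000) = Rational(1470514, 81)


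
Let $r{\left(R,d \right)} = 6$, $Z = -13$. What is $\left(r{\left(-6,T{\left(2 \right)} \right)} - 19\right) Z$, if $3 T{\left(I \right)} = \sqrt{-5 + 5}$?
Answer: $169$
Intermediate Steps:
$T{\left(I \right)} = 0$ ($T{\left(I \right)} = \frac{\sqrt{-5 + 5}}{3} = \frac{\sqrt{0}}{3} = \frac{1}{3} \cdot 0 = 0$)
$\left(r{\left(-6,T{\left(2 \right)} \right)} - 19\right) Z = \left(6 - 19\right) \left(-13\right) = \left(-13\right) \left(-13\right) = 169$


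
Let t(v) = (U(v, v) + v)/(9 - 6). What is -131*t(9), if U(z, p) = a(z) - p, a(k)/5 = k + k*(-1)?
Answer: 0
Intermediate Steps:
a(k) = 0 (a(k) = 5*(k + k*(-1)) = 5*(k - k) = 5*0 = 0)
U(z, p) = -p (U(z, p) = 0 - p = -p)
t(v) = 0 (t(v) = (-v + v)/(9 - 6) = 0/3 = 0*(⅓) = 0)
-131*t(9) = -131*0 = 0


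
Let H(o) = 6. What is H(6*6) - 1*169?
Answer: -163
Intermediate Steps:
H(6*6) - 1*169 = 6 - 1*169 = 6 - 169 = -163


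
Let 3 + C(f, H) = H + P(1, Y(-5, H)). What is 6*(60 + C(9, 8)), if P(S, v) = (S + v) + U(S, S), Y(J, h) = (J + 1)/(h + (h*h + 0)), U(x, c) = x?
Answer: 1205/3 ≈ 401.67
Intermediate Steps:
Y(J, h) = (1 + J)/(h + h²) (Y(J, h) = (1 + J)/(h + (h² + 0)) = (1 + J)/(h + h²))
P(S, v) = v + 2*S (P(S, v) = (S + v) + S = v + 2*S)
C(f, H) = -1 + H - 4/(H*(1 + H)) (C(f, H) = -3 + (H + ((1 - 5)/(H*(1 + H)) + 2*1)) = -3 + (H + (-4/(H*(1 + H)) + 2)) = -3 + (H + (2 - 4/(H*(1 + H)))) = -3 + (2 + H - 4/(H*(1 + H))) = -1 + H - 4/(H*(1 + H)))
6*(60 + C(9, 8)) = 6*(60 + (-4 + 8³ - 1*8)/(8*(1 + 8))) = 6*(60 + (⅛)*(-4 + 512 - 8)/9) = 6*(60 + (⅛)*(⅑)*500) = 6*(60 + 125/18) = 6*(1205/18) = 1205/3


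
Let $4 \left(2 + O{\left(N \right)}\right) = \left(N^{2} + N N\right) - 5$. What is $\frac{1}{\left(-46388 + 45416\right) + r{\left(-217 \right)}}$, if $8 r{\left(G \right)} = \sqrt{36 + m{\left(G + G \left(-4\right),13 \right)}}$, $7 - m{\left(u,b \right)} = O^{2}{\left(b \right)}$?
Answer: $- \frac{331776}{322521251} - \frac{32 i \sqrt{104937}}{967563753} \approx -0.0010287 - 1.0714 \cdot 10^{-5} i$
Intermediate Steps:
$O{\left(N \right)} = - \frac{13}{4} + \frac{N^{2}}{2}$ ($O{\left(N \right)} = -2 + \frac{\left(N^{2} + N N\right) - 5}{4} = -2 + \frac{\left(N^{2} + N^{2}\right) - 5}{4} = -2 + \frac{2 N^{2} - 5}{4} = -2 + \frac{-5 + 2 N^{2}}{4} = -2 + \left(- \frac{5}{4} + \frac{N^{2}}{2}\right) = - \frac{13}{4} + \frac{N^{2}}{2}$)
$m{\left(u,b \right)} = 7 - \left(- \frac{13}{4} + \frac{b^{2}}{2}\right)^{2}$
$r{\left(G \right)} = \frac{i \sqrt{104937}}{32}$ ($r{\left(G \right)} = \frac{\sqrt{36 + \left(7 - \frac{\left(-13 + 2 \cdot 13^{2}\right)^{2}}{16}\right)}}{8} = \frac{\sqrt{36 + \left(7 - \frac{\left(-13 + 2 \cdot 169\right)^{2}}{16}\right)}}{8} = \frac{\sqrt{36 + \left(7 - \frac{\left(-13 + 338\right)^{2}}{16}\right)}}{8} = \frac{\sqrt{36 + \left(7 - \frac{325^{2}}{16}\right)}}{8} = \frac{\sqrt{36 + \left(7 - \frac{105625}{16}\right)}}{8} = \frac{\sqrt{36 - \frac{105513}{16}}}{8} = \frac{\sqrt{- \frac{104937}{16}}}{8} = \frac{\frac{1}{4} i \sqrt{104937}}{8} = \frac{i \sqrt{104937}}{32}$)
$\frac{1}{\left(-46388 + 45416\right) + r{\left(-217 \right)}} = \frac{1}{\left(-46388 + 45416\right) + \frac{i \sqrt{104937}}{32}} = \frac{1}{-972 + \frac{i \sqrt{104937}}{32}}$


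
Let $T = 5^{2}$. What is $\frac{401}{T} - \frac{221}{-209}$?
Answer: $\frac{89334}{5225} \approx 17.097$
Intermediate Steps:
$T = 25$
$\frac{401}{T} - \frac{221}{-209} = \frac{401}{25} - \frac{221}{-209} = 401 \cdot \frac{1}{25} - - \frac{221}{209} = \frac{401}{25} + \frac{221}{209} = \frac{89334}{5225}$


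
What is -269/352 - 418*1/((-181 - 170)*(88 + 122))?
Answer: -9840427/12972960 ≈ -0.75853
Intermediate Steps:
-269/352 - 418*1/((-181 - 170)*(88 + 122)) = -269*1/352 - 418/(210*(-351)) = -269/352 - 418/(-73710) = -269/352 - 418*(-1/73710) = -269/352 + 209/36855 = -9840427/12972960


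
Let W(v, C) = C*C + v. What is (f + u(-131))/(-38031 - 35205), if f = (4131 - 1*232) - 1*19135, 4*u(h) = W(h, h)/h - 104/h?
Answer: 4000295/19187832 ≈ 0.20848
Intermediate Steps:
W(v, C) = v + C² (W(v, C) = C² + v = v + C²)
u(h) = -26/h + (h + h²)/(4*h) (u(h) = ((h + h²)/h - 104/h)/4 = (-104/h + (h + h²)/h)/4 = -26/h + (h + h²)/(4*h))
f = -15236 (f = (4131 - 232) - 19135 = 3899 - 19135 = -15236)
(f + u(-131))/(-38031 - 35205) = (-15236 + (¼)*(-104 - 131 + (-131)²)/(-131))/(-38031 - 35205) = (-15236 + (¼)*(-1/131)*(-104 - 131 + 17161))/(-73236) = (-15236 + (¼)*(-1/131)*16926)*(-1/73236) = (-15236 - 8463/262)*(-1/73236) = -4000295/262*(-1/73236) = 4000295/19187832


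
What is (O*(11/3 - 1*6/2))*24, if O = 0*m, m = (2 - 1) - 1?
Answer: 0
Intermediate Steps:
m = 0 (m = 1 - 1 = 0)
O = 0 (O = 0*0 = 0)
(O*(11/3 - 1*6/2))*24 = (0*(11/3 - 1*6/2))*24 = (0*(11*(⅓) - 6*½))*24 = (0*(11/3 - 3))*24 = (0*(⅔))*24 = 0*24 = 0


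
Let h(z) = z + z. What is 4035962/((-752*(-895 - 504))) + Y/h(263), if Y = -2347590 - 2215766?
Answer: -1199686659269/138344312 ≈ -8671.8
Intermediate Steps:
h(z) = 2*z
Y = -4563356
4035962/((-752*(-895 - 504))) + Y/h(263) = 4035962/((-752*(-895 - 504))) - 4563356/(2*263) = 4035962/((-752*(-1399))) - 4563356/526 = 4035962/1052048 - 4563356*1/526 = 4035962*(1/1052048) - 2281678/263 = 2017981/526024 - 2281678/263 = -1199686659269/138344312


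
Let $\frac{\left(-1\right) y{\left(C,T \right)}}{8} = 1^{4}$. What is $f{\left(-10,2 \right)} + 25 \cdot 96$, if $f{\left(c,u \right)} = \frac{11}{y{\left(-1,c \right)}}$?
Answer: $\frac{19189}{8} \approx 2398.6$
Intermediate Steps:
$y{\left(C,T \right)} = -8$ ($y{\left(C,T \right)} = - 8 \cdot 1^{4} = \left(-8\right) 1 = -8$)
$f{\left(c,u \right)} = - \frac{11}{8}$ ($f{\left(c,u \right)} = \frac{11}{-8} = 11 \left(- \frac{1}{8}\right) = - \frac{11}{8}$)
$f{\left(-10,2 \right)} + 25 \cdot 96 = - \frac{11}{8} + 25 \cdot 96 = - \frac{11}{8} + 2400 = \frac{19189}{8}$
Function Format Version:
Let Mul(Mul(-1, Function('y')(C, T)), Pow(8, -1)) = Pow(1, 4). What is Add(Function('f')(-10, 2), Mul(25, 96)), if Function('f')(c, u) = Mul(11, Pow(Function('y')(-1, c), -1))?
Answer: Rational(19189, 8) ≈ 2398.6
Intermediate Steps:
Function('y')(C, T) = -8 (Function('y')(C, T) = Mul(-8, Pow(1, 4)) = Mul(-8, 1) = -8)
Function('f')(c, u) = Rational(-11, 8) (Function('f')(c, u) = Mul(11, Pow(-8, -1)) = Mul(11, Rational(-1, 8)) = Rational(-11, 8))
Add(Function('f')(-10, 2), Mul(25, 96)) = Add(Rational(-11, 8), Mul(25, 96)) = Add(Rational(-11, 8), 2400) = Rational(19189, 8)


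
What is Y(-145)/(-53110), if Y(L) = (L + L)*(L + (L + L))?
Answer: -12615/5311 ≈ -2.3753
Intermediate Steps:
Y(L) = 6*L² (Y(L) = (2*L)*(L + 2*L) = (2*L)*(3*L) = 6*L²)
Y(-145)/(-53110) = (6*(-145)²)/(-53110) = (6*21025)*(-1/53110) = 126150*(-1/53110) = -12615/5311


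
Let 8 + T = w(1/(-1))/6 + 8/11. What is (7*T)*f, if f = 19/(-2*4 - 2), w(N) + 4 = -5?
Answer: 25669/220 ≈ 116.68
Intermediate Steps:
w(N) = -9 (w(N) = -4 - 5 = -9)
f = -19/10 (f = 19/(-8 - 2) = 19/(-10) = 19*(-⅒) = -19/10 ≈ -1.9000)
T = -193/22 (T = -8 + (-9/6 + 8/11) = -8 + (-9*⅙ + 8*(1/11)) = -8 + (-3/2 + 8/11) = -8 - 17/22 = -193/22 ≈ -8.7727)
(7*T)*f = (7*(-193/22))*(-19/10) = -1351/22*(-19/10) = 25669/220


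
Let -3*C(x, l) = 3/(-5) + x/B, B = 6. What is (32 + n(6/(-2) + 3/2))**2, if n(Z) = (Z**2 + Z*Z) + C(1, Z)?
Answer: 2719201/2025 ≈ 1342.8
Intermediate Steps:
C(x, l) = 1/5 - x/18 (C(x, l) = -(3/(-5) + x/6)/3 = -(3*(-1/5) + x*(1/6))/3 = -(-3/5 + x/6)/3 = 1/5 - x/18)
n(Z) = 13/90 + 2*Z**2 (n(Z) = (Z**2 + Z*Z) + (1/5 - 1/18*1) = (Z**2 + Z**2) + (1/5 - 1/18) = 2*Z**2 + 13/90 = 13/90 + 2*Z**2)
(32 + n(6/(-2) + 3/2))**2 = (32 + (13/90 + 2*(6/(-2) + 3/2)**2))**2 = (32 + (13/90 + 2*(6*(-1/2) + 3*(1/2))**2))**2 = (32 + (13/90 + 2*(-3 + 3/2)**2))**2 = (32 + (13/90 + 2*(-3/2)**2))**2 = (32 + (13/90 + 2*(9/4)))**2 = (32 + (13/90 + 9/2))**2 = (32 + 209/45)**2 = (1649/45)**2 = 2719201/2025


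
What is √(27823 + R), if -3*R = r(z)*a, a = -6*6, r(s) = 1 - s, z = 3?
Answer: √27799 ≈ 166.73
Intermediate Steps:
a = -36
R = -24 (R = -(1 - 1*3)*(-36)/3 = -(1 - 3)*(-36)/3 = -(-2)*(-36)/3 = -⅓*72 = -24)
√(27823 + R) = √(27823 - 24) = √27799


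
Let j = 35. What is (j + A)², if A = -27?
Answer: 64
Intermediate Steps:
(j + A)² = (35 - 27)² = 8² = 64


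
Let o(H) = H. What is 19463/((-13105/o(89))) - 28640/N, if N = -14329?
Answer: -24445466903/187781545 ≈ -130.18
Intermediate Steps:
19463/((-13105/o(89))) - 28640/N = 19463/((-13105/89)) - 28640/(-14329) = 19463/((-13105*1/89)) - 28640*(-1/14329) = 19463/(-13105/89) + 28640/14329 = 19463*(-89/13105) + 28640/14329 = -1732207/13105 + 28640/14329 = -24445466903/187781545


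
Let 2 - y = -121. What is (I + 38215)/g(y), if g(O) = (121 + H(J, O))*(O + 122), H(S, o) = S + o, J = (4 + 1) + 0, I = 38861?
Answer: 25692/20335 ≈ 1.2634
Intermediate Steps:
J = 5 (J = 5 + 0 = 5)
y = 123 (y = 2 - 1*(-121) = 2 + 121 = 123)
g(O) = (122 + O)*(126 + O) (g(O) = (121 + (5 + O))*(O + 122) = (126 + O)*(122 + O) = (122 + O)*(126 + O))
(I + 38215)/g(y) = (38861 + 38215)/(15372 + 123² + 248*123) = 77076/(15372 + 15129 + 30504) = 77076/61005 = 77076*(1/61005) = 25692/20335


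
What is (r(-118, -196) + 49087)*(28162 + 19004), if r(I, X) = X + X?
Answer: 2296748370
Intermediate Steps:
r(I, X) = 2*X
(r(-118, -196) + 49087)*(28162 + 19004) = (2*(-196) + 49087)*(28162 + 19004) = (-392 + 49087)*47166 = 48695*47166 = 2296748370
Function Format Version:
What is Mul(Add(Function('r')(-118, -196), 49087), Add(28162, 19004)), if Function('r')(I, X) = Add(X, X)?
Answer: 2296748370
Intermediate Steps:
Function('r')(I, X) = Mul(2, X)
Mul(Add(Function('r')(-118, -196), 49087), Add(28162, 19004)) = Mul(Add(Mul(2, -196), 49087), Add(28162, 19004)) = Mul(Add(-392, 49087), 47166) = Mul(48695, 47166) = 2296748370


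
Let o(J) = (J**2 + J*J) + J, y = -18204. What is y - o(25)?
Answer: -19479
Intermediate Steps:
o(J) = J + 2*J**2 (o(J) = (J**2 + J**2) + J = 2*J**2 + J = J + 2*J**2)
y - o(25) = -18204 - 25*(1 + 2*25) = -18204 - 25*(1 + 50) = -18204 - 25*51 = -18204 - 1*1275 = -18204 - 1275 = -19479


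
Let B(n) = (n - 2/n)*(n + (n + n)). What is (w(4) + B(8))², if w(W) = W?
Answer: 36100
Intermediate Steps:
B(n) = 3*n*(n - 2/n) (B(n) = (n - 2/n)*(n + 2*n) = (n - 2/n)*(3*n) = 3*n*(n - 2/n))
(w(4) + B(8))² = (4 + (-6 + 3*8²))² = (4 + (-6 + 3*64))² = (4 + (-6 + 192))² = (4 + 186)² = 190² = 36100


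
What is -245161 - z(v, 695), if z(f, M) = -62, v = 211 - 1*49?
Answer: -245099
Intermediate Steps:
v = 162 (v = 211 - 49 = 162)
-245161 - z(v, 695) = -245161 - 1*(-62) = -245161 + 62 = -245099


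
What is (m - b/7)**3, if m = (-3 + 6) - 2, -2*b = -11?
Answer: 27/2744 ≈ 0.0098397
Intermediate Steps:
b = 11/2 (b = -1/2*(-11) = 11/2 ≈ 5.5000)
m = 1 (m = 3 - 2 = 1)
(m - b/7)**3 = (1 - 11/(2*7))**3 = (1 - 1*11/14)**3 = (1 - 11/14)**3 = (3/14)**3 = 27/2744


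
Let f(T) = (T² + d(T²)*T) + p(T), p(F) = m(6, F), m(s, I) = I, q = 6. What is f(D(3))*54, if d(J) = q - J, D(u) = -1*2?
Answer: -108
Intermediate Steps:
D(u) = -2
d(J) = 6 - J
p(F) = F
f(T) = T + T² + T*(6 - T²) (f(T) = (T² + (6 - T²)*T) + T = (T² + T*(6 - T²)) + T = T + T² + T*(6 - T²))
f(D(3))*54 = -2*(7 - 2 - 1*(-2)²)*54 = -2*(7 - 2 - 1*4)*54 = -2*(7 - 2 - 4)*54 = -2*1*54 = -2*54 = -108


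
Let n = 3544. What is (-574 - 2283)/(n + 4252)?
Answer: -2857/7796 ≈ -0.36647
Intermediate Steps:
(-574 - 2283)/(n + 4252) = (-574 - 2283)/(3544 + 4252) = -2857/7796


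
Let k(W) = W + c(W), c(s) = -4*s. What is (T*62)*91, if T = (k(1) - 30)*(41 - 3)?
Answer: -7075068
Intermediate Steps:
k(W) = -3*W (k(W) = W - 4*W = -3*W)
T = -1254 (T = (-3*1 - 30)*(41 - 3) = (-3 - 30)*38 = -33*38 = -1254)
(T*62)*91 = -1254*62*91 = -77748*91 = -7075068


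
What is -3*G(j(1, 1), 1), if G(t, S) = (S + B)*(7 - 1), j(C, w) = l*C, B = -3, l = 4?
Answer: 36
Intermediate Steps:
j(C, w) = 4*C
G(t, S) = -18 + 6*S (G(t, S) = (S - 3)*(7 - 1) = (-3 + S)*6 = -18 + 6*S)
-3*G(j(1, 1), 1) = -3*(-18 + 6*1) = -3*(-18 + 6) = -3*(-12) = 36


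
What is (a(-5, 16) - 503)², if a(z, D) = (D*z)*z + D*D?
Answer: 23409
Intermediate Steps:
a(z, D) = D² + D*z² (a(z, D) = D*z² + D² = D² + D*z²)
(a(-5, 16) - 503)² = (16*(16 + (-5)²) - 503)² = (16*(16 + 25) - 503)² = (16*41 - 503)² = (656 - 503)² = 153² = 23409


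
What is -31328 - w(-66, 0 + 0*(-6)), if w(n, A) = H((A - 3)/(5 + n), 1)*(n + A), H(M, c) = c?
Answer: -31262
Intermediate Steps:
w(n, A) = A + n (w(n, A) = 1*(n + A) = 1*(A + n) = A + n)
-31328 - w(-66, 0 + 0*(-6)) = -31328 - ((0 + 0*(-6)) - 66) = -31328 - ((0 + 0) - 66) = -31328 - (0 - 66) = -31328 - 1*(-66) = -31328 + 66 = -31262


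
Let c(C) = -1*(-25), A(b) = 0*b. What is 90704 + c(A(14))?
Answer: 90729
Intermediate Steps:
A(b) = 0
c(C) = 25
90704 + c(A(14)) = 90704 + 25 = 90729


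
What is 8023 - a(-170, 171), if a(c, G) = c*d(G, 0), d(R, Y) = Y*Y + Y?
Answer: 8023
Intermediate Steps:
d(R, Y) = Y + Y² (d(R, Y) = Y² + Y = Y + Y²)
a(c, G) = 0 (a(c, G) = c*(0*(1 + 0)) = c*(0*1) = c*0 = 0)
8023 - a(-170, 171) = 8023 - 1*0 = 8023 + 0 = 8023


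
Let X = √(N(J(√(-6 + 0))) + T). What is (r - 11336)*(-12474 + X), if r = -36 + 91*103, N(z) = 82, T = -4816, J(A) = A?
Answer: 24935526 - 5997*I*√526 ≈ 2.4936e+7 - 1.3754e+5*I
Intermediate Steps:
X = 3*I*√526 (X = √(82 - 4816) = √(-4734) = 3*I*√526 ≈ 68.804*I)
r = 9337 (r = -36 + 9373 = 9337)
(r - 11336)*(-12474 + X) = (9337 - 11336)*(-12474 + 3*I*√526) = -1999*(-12474 + 3*I*√526) = 24935526 - 5997*I*√526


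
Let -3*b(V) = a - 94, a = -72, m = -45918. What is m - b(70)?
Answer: -137920/3 ≈ -45973.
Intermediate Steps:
b(V) = 166/3 (b(V) = -(-72 - 94)/3 = -1/3*(-166) = 166/3)
m - b(70) = -45918 - 1*166/3 = -45918 - 166/3 = -137920/3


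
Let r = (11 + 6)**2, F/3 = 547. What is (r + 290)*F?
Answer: 950139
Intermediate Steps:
F = 1641 (F = 3*547 = 1641)
r = 289 (r = 17**2 = 289)
(r + 290)*F = (289 + 290)*1641 = 579*1641 = 950139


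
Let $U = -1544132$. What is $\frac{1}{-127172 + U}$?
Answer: $- \frac{1}{1671304} \approx -5.9833 \cdot 10^{-7}$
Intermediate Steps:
$\frac{1}{-127172 + U} = \frac{1}{-127172 - 1544132} = \frac{1}{-1671304} = - \frac{1}{1671304}$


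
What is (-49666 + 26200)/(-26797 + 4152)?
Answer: 23466/22645 ≈ 1.0363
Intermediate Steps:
(-49666 + 26200)/(-26797 + 4152) = -23466/(-22645) = -23466*(-1/22645) = 23466/22645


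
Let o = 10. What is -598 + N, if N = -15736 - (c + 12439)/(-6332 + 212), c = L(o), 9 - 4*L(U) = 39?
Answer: -199903297/12240 ≈ -16332.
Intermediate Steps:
L(U) = -15/2 (L(U) = 9/4 - ¼*39 = 9/4 - 39/4 = -15/2)
c = -15/2 ≈ -7.5000
N = -192583777/12240 (N = -15736 - (-15/2 + 12439)/(-6332 + 212) = -15736 - 24863/(2*(-6120)) = -15736 - 24863*(-1)/(2*6120) = -15736 - 1*(-24863/12240) = -15736 + 24863/12240 = -192583777/12240 ≈ -15734.)
-598 + N = -598 - 192583777/12240 = -199903297/12240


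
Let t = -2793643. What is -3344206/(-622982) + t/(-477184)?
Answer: 98123261745/8743442432 ≈ 11.223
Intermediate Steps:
-3344206/(-622982) + t/(-477184) = -3344206/(-622982) - 2793643/(-477184) = -3344206*(-1/622982) - 2793643*(-1/477184) = 98359/18323 + 2793643/477184 = 98123261745/8743442432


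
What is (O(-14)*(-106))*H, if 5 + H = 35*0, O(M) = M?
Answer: -7420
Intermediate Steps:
H = -5 (H = -5 + 35*0 = -5 + 0 = -5)
(O(-14)*(-106))*H = -14*(-106)*(-5) = 1484*(-5) = -7420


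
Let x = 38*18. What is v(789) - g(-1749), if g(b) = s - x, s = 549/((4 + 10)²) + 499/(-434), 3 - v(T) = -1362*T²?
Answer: 5151684169931/6076 ≈ 8.4787e+8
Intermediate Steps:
x = 684
v(T) = 3 + 1362*T² (v(T) = 3 - (-1362)*T² = 3 + 1362*T²)
s = 10033/6076 (s = 549/(14²) + 499*(-1/434) = 549/196 - 499/434 = 10033/6076 ≈ 1.6513)
g(b) = -4145951/6076 (g(b) = 10033/6076 - 1*684 = 10033/6076 - 684 = -4145951/6076)
v(789) - g(-1749) = (3 + 1362*789²) - 1*(-4145951/6076) = (3 + 1362*622521) + 4145951/6076 = (3 + 847873602) + 4145951/6076 = 847873605 + 4145951/6076 = 5151684169931/6076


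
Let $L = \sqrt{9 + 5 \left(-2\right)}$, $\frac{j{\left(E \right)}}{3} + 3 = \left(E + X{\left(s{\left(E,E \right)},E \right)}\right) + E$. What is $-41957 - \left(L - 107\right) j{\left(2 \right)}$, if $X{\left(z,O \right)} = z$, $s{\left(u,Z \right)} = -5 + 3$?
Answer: $-42278 + 3 i \approx -42278.0 + 3.0 i$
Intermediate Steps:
$s{\left(u,Z \right)} = -2$
$j{\left(E \right)} = -15 + 6 E$ ($j{\left(E \right)} = -9 + 3 \left(\left(E - 2\right) + E\right) = -9 + 3 \left(\left(-2 + E\right) + E\right) = -9 + 3 \left(-2 + 2 E\right) = -9 + \left(-6 + 6 E\right) = -15 + 6 E$)
$L = i$ ($L = \sqrt{9 - 10} = \sqrt{-1} = i \approx 1.0 i$)
$-41957 - \left(L - 107\right) j{\left(2 \right)} = -41957 - \left(i - 107\right) \left(-15 + 6 \cdot 2\right) = -41957 - \left(-107 + i\right) \left(-15 + 12\right) = -41957 - \left(-107 + i\right) \left(-3\right) = -41957 - \left(321 - 3 i\right) = -42278 + 3 i$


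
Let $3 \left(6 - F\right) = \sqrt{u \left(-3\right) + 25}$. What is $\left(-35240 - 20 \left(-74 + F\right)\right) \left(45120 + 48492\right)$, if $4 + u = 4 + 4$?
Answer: $-3171574560 + 624080 \sqrt{13} \approx -3.1693 \cdot 10^{9}$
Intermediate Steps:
$u = 4$ ($u = -4 + \left(4 + 4\right) = -4 + 8 = 4$)
$F = 6 - \frac{\sqrt{13}}{3}$ ($F = 6 - \frac{\sqrt{4 \left(-3\right) + 25}}{3} = 6 - \frac{\sqrt{-12 + 25}}{3} = 6 - \frac{\sqrt{13}}{3} \approx 4.7981$)
$\left(-35240 - 20 \left(-74 + F\right)\right) \left(45120 + 48492\right) = \left(-35240 - 20 \left(-74 + \left(6 - \frac{\sqrt{13}}{3}\right)\right)\right) \left(45120 + 48492\right) = \left(-35240 - 20 \left(-68 - \frac{\sqrt{13}}{3}\right)\right) 93612 = \left(-35240 + \left(1360 + \frac{20 \sqrt{13}}{3}\right)\right) 93612 = \left(-33880 + \frac{20 \sqrt{13}}{3}\right) 93612 = -3171574560 + 624080 \sqrt{13}$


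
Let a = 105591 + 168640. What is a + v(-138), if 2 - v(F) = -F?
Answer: 274095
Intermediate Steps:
v(F) = 2 + F (v(F) = 2 - (-1)*F = 2 + F)
a = 274231
a + v(-138) = 274231 + (2 - 138) = 274231 - 136 = 274095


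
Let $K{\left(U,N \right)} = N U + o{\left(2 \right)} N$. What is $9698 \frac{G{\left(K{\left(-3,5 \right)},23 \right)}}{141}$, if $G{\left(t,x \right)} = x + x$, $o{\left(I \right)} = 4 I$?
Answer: $\frac{446108}{141} \approx 3163.9$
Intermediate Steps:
$K{\left(U,N \right)} = 8 N + N U$ ($K{\left(U,N \right)} = N U + 4 \cdot 2 N = N U + 8 N = 8 N + N U$)
$G{\left(t,x \right)} = 2 x$
$9698 \frac{G{\left(K{\left(-3,5 \right)},23 \right)}}{141} = 9698 \frac{2 \cdot 23}{141} = 9698 \cdot 46 \cdot \frac{1}{141} = 9698 \cdot \frac{46}{141} = \frac{446108}{141}$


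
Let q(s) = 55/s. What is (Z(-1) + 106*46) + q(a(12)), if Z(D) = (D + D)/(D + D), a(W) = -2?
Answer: 9699/2 ≈ 4849.5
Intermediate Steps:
Z(D) = 1 (Z(D) = (2*D)/((2*D)) = (2*D)*(1/(2*D)) = 1)
(Z(-1) + 106*46) + q(a(12)) = (1 + 106*46) + 55/(-2) = (1 + 4876) + 55*(-½) = 4877 - 55/2 = 9699/2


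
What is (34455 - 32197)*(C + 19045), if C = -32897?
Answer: -31277816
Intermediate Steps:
(34455 - 32197)*(C + 19045) = (34455 - 32197)*(-32897 + 19045) = 2258*(-13852) = -31277816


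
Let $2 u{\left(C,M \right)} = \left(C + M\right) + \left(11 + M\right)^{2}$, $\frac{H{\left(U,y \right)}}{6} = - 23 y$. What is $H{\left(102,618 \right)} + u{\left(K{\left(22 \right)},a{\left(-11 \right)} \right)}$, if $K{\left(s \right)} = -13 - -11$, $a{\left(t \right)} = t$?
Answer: $- \frac{170581}{2} \approx -85291.0$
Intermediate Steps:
$H{\left(U,y \right)} = - 138 y$ ($H{\left(U,y \right)} = 6 \left(- 23 y\right) = - 138 y$)
$K{\left(s \right)} = -2$ ($K{\left(s \right)} = -13 + 11 = -2$)
$u{\left(C,M \right)} = \frac{C}{2} + \frac{M}{2} + \frac{\left(11 + M\right)^{2}}{2}$ ($u{\left(C,M \right)} = \frac{\left(C + M\right) + \left(11 + M\right)^{2}}{2} = \frac{C + M + \left(11 + M\right)^{2}}{2} = \frac{C}{2} + \frac{M}{2} + \frac{\left(11 + M\right)^{2}}{2}$)
$H{\left(102,618 \right)} + u{\left(K{\left(22 \right)},a{\left(-11 \right)} \right)} = \left(-138\right) 618 + \left(\frac{1}{2} \left(-2\right) + \frac{1}{2} \left(-11\right) + \frac{\left(11 - 11\right)^{2}}{2}\right) = -85284 - \left(\frac{13}{2} + 0\right) = -85284 - \frac{13}{2} = - \frac{170581}{2}$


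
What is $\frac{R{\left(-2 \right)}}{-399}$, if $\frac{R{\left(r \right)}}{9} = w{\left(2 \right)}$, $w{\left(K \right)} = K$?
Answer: $- \frac{6}{133} \approx -0.045113$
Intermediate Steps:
$R{\left(r \right)} = 18$ ($R{\left(r \right)} = 9 \cdot 2 = 18$)
$\frac{R{\left(-2 \right)}}{-399} = \frac{18}{-399} = 18 \left(- \frac{1}{399}\right) = - \frac{6}{133}$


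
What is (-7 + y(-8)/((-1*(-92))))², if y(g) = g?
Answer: 26569/529 ≈ 50.225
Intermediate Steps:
(-7 + y(-8)/((-1*(-92))))² = (-7 - 8/((-1*(-92))))² = (-7 - 8/92)² = (-7 - 8*1/92)² = (-7 - 2/23)² = (-163/23)² = 26569/529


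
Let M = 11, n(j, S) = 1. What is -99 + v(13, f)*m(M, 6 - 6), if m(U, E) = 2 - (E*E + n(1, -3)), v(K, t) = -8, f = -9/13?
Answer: -107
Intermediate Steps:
f = -9/13 (f = -9*1/13 = -9/13 ≈ -0.69231)
m(U, E) = 1 - E² (m(U, E) = 2 - (E*E + 1) = 2 - (E² + 1) = 2 - (1 + E²) = 2 + (-1 - E²) = 1 - E²)
-99 + v(13, f)*m(M, 6 - 6) = -99 - 8*(1 - (6 - 6)²) = -99 - 8*(1 - 1*0²) = -99 - 8*(1 - 1*0) = -99 - 8*(1 + 0) = -99 - 8*1 = -99 - 8 = -107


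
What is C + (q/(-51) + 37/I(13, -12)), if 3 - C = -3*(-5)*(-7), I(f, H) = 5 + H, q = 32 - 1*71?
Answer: 12314/119 ≈ 103.48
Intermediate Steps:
q = -39 (q = 32 - 71 = -39)
C = 108 (C = 3 - (-3*(-5))*(-7) = 3 - 15*(-7) = 3 - 1*(-105) = 3 + 105 = 108)
C + (q/(-51) + 37/I(13, -12)) = 108 + (-39/(-51) + 37/(5 - 12)) = 108 + (-39*(-1/51) + 37/(-7)) = 108 + (13/17 + 37*(-⅐)) = 108 + (13/17 - 37/7) = 108 - 538/119 = 12314/119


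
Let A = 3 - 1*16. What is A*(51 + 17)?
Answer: -884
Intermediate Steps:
A = -13 (A = 3 - 16 = -13)
A*(51 + 17) = -13*(51 + 17) = -13*68 = -884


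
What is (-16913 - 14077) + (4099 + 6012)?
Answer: -20879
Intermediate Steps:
(-16913 - 14077) + (4099 + 6012) = -30990 + 10111 = -20879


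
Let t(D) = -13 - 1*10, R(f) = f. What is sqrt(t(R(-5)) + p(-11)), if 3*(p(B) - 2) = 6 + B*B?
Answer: 8*sqrt(3)/3 ≈ 4.6188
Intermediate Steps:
p(B) = 4 + B**2/3 (p(B) = 2 + (6 + B*B)/3 = 2 + (6 + B**2)/3 = 2 + (2 + B**2/3) = 4 + B**2/3)
t(D) = -23 (t(D) = -13 - 10 = -23)
sqrt(t(R(-5)) + p(-11)) = sqrt(-23 + (4 + (1/3)*(-11)**2)) = sqrt(-23 + (4 + (1/3)*121)) = sqrt(-23 + (4 + 121/3)) = sqrt(-23 + 133/3) = sqrt(64/3) = 8*sqrt(3)/3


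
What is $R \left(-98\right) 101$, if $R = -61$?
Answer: $603778$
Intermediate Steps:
$R \left(-98\right) 101 = \left(-61\right) \left(-98\right) 101 = 5978 \cdot 101 = 603778$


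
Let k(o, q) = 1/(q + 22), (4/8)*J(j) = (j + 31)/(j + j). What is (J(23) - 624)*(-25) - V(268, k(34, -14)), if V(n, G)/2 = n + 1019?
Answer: 298248/23 ≈ 12967.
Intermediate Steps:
J(j) = (31 + j)/j (J(j) = 2*((j + 31)/(j + j)) = 2*((31 + j)/((2*j))) = 2*((31 + j)*(1/(2*j))) = 2*((31 + j)/(2*j)) = (31 + j)/j)
k(o, q) = 1/(22 + q)
V(n, G) = 2038 + 2*n (V(n, G) = 2*(n + 1019) = 2*(1019 + n) = 2038 + 2*n)
(J(23) - 624)*(-25) - V(268, k(34, -14)) = ((31 + 23)/23 - 624)*(-25) - (2038 + 2*268) = ((1/23)*54 - 624)*(-25) - (2038 + 536) = (54/23 - 624)*(-25) - 1*2574 = -14298/23*(-25) - 2574 = 357450/23 - 2574 = 298248/23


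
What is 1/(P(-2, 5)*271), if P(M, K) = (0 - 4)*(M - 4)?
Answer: 1/6504 ≈ 0.00015375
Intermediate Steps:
P(M, K) = 16 - 4*M (P(M, K) = -4*(-4 + M) = 16 - 4*M)
1/(P(-2, 5)*271) = 1/((16 - 4*(-2))*271) = 1/((16 + 8)*271) = 1/(24*271) = 1/6504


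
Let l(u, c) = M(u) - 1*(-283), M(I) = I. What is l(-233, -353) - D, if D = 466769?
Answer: -466719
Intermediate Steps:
l(u, c) = 283 + u (l(u, c) = u - 1*(-283) = u + 283 = 283 + u)
l(-233, -353) - D = (283 - 233) - 1*466769 = 50 - 466769 = -466719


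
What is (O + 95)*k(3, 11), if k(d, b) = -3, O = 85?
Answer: -540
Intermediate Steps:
(O + 95)*k(3, 11) = (85 + 95)*(-3) = 180*(-3) = -540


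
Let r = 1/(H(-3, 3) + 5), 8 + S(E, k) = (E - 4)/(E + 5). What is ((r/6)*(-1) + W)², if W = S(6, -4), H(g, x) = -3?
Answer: 1087849/17424 ≈ 62.434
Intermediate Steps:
S(E, k) = -8 + (-4 + E)/(5 + E) (S(E, k) = -8 + (E - 4)/(E + 5) = -8 + (-4 + E)/(5 + E))
r = ½ (r = 1/(-3 + 5) = 1/2 = ½ ≈ 0.50000)
W = -86/11 (W = (-44 - 7*6)/(5 + 6) = (-44 - 42)/11 = (1/11)*(-86) = -86/11 ≈ -7.8182)
((r/6)*(-1) + W)² = (((½)/6)*(-1) - 86/11)² = (((⅙)*(½))*(-1) - 86/11)² = ((1/12)*(-1) - 86/11)² = (-1/12 - 86/11)² = (-1043/132)² = 1087849/17424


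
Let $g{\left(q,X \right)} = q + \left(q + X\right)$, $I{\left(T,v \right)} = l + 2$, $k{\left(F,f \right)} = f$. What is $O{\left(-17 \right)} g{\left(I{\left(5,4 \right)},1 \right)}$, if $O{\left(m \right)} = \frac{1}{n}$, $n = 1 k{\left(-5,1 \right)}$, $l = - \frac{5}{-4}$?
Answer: $\frac{15}{2} \approx 7.5$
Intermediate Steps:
$l = \frac{5}{4}$ ($l = \left(-5\right) \left(- \frac{1}{4}\right) = \frac{5}{4} \approx 1.25$)
$n = 1$ ($n = 1 \cdot 1 = 1$)
$I{\left(T,v \right)} = \frac{13}{4}$ ($I{\left(T,v \right)} = \frac{5}{4} + 2 = \frac{13}{4}$)
$g{\left(q,X \right)} = X + 2 q$ ($g{\left(q,X \right)} = q + \left(X + q\right) = X + 2 q$)
$O{\left(m \right)} = 1$ ($O{\left(m \right)} = 1^{-1} = 1$)
$O{\left(-17 \right)} g{\left(I{\left(5,4 \right)},1 \right)} = 1 \left(1 + 2 \cdot \frac{13}{4}\right) = 1 \left(1 + \frac{13}{2}\right) = 1 \cdot \frac{15}{2} = \frac{15}{2}$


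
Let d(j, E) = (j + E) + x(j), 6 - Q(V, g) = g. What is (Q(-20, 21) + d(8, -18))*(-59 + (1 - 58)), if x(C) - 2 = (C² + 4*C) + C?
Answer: -9396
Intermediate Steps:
Q(V, g) = 6 - g
x(C) = 2 + C² + 5*C (x(C) = 2 + ((C² + 4*C) + C) = 2 + (C² + 5*C) = 2 + C² + 5*C)
d(j, E) = 2 + E + j² + 6*j (d(j, E) = (j + E) + (2 + j² + 5*j) = (E + j) + (2 + j² + 5*j) = 2 + E + j² + 6*j)
(Q(-20, 21) + d(8, -18))*(-59 + (1 - 58)) = ((6 - 1*21) + (2 - 18 + 8² + 6*8))*(-59 + (1 - 58)) = ((6 - 21) + (2 - 18 + 64 + 48))*(-59 - 57) = (-15 + 96)*(-116) = 81*(-116) = -9396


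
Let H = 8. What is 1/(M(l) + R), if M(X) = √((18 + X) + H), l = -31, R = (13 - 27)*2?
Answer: -28/789 - I*√5/789 ≈ -0.035488 - 0.0028341*I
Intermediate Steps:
R = -28 (R = -14*2 = -28)
M(X) = √(26 + X) (M(X) = √((18 + X) + 8) = √(26 + X))
1/(M(l) + R) = 1/(√(26 - 31) - 28) = 1/(√(-5) - 28) = 1/(I*√5 - 28) = 1/(-28 + I*√5)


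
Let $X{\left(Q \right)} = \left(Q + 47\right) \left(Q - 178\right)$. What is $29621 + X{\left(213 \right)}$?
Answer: $38721$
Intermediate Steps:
$X{\left(Q \right)} = \left(-178 + Q\right) \left(47 + Q\right)$ ($X{\left(Q \right)} = \left(47 + Q\right) \left(-178 + Q\right) = \left(-178 + Q\right) \left(47 + Q\right)$)
$29621 + X{\left(213 \right)} = 29621 - \left(36269 - 45369\right) = 29621 - -9100 = 29621 + 9100 = 38721$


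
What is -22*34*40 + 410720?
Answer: 380800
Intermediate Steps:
-22*34*40 + 410720 = -748*40 + 410720 = -29920 + 410720 = 380800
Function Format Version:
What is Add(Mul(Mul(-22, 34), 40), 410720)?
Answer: 380800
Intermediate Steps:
Add(Mul(Mul(-22, 34), 40), 410720) = Add(Mul(-748, 40), 410720) = Add(-29920, 410720) = 380800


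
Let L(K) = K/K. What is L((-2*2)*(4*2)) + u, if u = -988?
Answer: -987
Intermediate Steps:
L(K) = 1
L((-2*2)*(4*2)) + u = 1 - 988 = -987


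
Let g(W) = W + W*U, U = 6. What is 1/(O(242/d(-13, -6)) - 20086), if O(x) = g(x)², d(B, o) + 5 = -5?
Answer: 25/215259 ≈ 0.00011614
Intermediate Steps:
g(W) = 7*W (g(W) = W + W*6 = W + 6*W = 7*W)
d(B, o) = -10 (d(B, o) = -5 - 5 = -10)
O(x) = 49*x² (O(x) = (7*x)² = 49*x²)
1/(O(242/d(-13, -6)) - 20086) = 1/(49*(242/(-10))² - 20086) = 1/(49*(242*(-⅒))² - 20086) = 1/(49*(-121/5)² - 20086) = 1/(49*(14641/25) - 20086) = 1/(717409/25 - 20086) = 1/(215259/25) = 25/215259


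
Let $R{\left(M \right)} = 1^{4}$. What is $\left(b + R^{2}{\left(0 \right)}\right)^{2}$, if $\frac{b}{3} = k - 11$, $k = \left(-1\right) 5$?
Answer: $2209$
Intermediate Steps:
$R{\left(M \right)} = 1$
$k = -5$
$b = -48$ ($b = 3 \left(-5 - 11\right) = 3 \left(-16\right) = -48$)
$\left(b + R^{2}{\left(0 \right)}\right)^{2} = \left(-48 + 1^{2}\right)^{2} = \left(-48 + 1\right)^{2} = \left(-47\right)^{2} = 2209$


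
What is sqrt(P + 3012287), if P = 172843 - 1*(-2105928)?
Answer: 23*sqrt(10002) ≈ 2300.2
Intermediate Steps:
P = 2278771 (P = 172843 + 2105928 = 2278771)
sqrt(P + 3012287) = sqrt(2278771 + 3012287) = sqrt(5291058) = 23*sqrt(10002)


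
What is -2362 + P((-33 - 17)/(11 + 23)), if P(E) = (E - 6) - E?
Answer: -2368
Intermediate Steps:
P(E) = -6 (P(E) = (-6 + E) - E = -6)
-2362 + P((-33 - 17)/(11 + 23)) = -2362 - 6 = -2368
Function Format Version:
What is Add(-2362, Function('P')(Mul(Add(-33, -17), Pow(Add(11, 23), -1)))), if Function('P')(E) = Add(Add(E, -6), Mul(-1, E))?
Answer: -2368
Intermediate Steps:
Function('P')(E) = -6 (Function('P')(E) = Add(Add(-6, E), Mul(-1, E)) = -6)
Add(-2362, Function('P')(Mul(Add(-33, -17), Pow(Add(11, 23), -1)))) = Add(-2362, -6) = -2368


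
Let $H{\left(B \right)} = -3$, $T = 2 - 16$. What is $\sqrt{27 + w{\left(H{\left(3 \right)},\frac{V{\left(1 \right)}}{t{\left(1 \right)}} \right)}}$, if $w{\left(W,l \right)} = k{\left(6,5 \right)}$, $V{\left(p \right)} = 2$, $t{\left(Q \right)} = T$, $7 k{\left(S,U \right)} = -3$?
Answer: $\frac{\sqrt{1302}}{7} \approx 5.1547$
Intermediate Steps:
$T = -14$ ($T = 2 - 16 = -14$)
$k{\left(S,U \right)} = - \frac{3}{7}$ ($k{\left(S,U \right)} = \frac{1}{7} \left(-3\right) = - \frac{3}{7}$)
$t{\left(Q \right)} = -14$
$w{\left(W,l \right)} = - \frac{3}{7}$
$\sqrt{27 + w{\left(H{\left(3 \right)},\frac{V{\left(1 \right)}}{t{\left(1 \right)}} \right)}} = \sqrt{27 - \frac{3}{7}} = \sqrt{\frac{186}{7}} = \frac{\sqrt{1302}}{7}$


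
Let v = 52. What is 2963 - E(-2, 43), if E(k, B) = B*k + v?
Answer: 2997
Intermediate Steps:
E(k, B) = 52 + B*k (E(k, B) = B*k + 52 = 52 + B*k)
2963 - E(-2, 43) = 2963 - (52 + 43*(-2)) = 2963 - (52 - 86) = 2963 - 1*(-34) = 2963 + 34 = 2997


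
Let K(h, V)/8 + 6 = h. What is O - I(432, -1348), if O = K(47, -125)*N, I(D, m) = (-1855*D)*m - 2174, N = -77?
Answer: -1080256362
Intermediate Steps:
K(h, V) = -48 + 8*h
I(D, m) = -2174 - 1855*D*m (I(D, m) = -1855*D*m - 2174 = -2174 - 1855*D*m)
O = -25256 (O = (-48 + 8*47)*(-77) = (-48 + 376)*(-77) = 328*(-77) = -25256)
O - I(432, -1348) = -25256 - (-2174 - 1855*432*(-1348)) = -25256 - (-2174 + 1080233280) = -25256 - 1*1080231106 = -25256 - 1080231106 = -1080256362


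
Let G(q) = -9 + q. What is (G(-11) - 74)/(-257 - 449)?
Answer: 47/353 ≈ 0.13314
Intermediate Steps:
(G(-11) - 74)/(-257 - 449) = ((-9 - 11) - 74)/(-257 - 449) = (-20 - 74)/(-706) = -94*(-1/706) = 47/353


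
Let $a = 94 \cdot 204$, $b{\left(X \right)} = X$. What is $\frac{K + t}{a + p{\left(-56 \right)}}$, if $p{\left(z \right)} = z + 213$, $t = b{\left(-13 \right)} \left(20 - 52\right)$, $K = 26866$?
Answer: $\frac{27282}{19333} \approx 1.4112$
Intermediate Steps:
$a = 19176$
$t = 416$ ($t = - 13 \left(20 - 52\right) = \left(-13\right) \left(-32\right) = 416$)
$p{\left(z \right)} = 213 + z$
$\frac{K + t}{a + p{\left(-56 \right)}} = \frac{26866 + 416}{19176 + \left(213 - 56\right)} = \frac{27282}{19176 + 157} = \frac{27282}{19333}$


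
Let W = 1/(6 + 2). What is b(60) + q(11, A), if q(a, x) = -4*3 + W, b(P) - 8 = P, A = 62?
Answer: 449/8 ≈ 56.125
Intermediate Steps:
W = 1/8 ≈ 0.12500
b(P) = 8 + P
q(a, x) = -95/8 (q(a, x) = -4*3 + 1/8 = -12 + 1/8 = -95/8)
b(60) + q(11, A) = (8 + 60) - 95/8 = 68 - 95/8 = 449/8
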